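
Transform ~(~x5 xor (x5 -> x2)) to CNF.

~(~x5 xor (x5 -> x2))
⇔ ~((~x5 | (x5 -> x2)) & ~(~x5 & (x5 -> x2)))
⇔ ~((~x5 | ~x5 | x2) & ~(~x5 & (x5 -> x2)))
⇔ ~((~x5 | ~x5 | x2) & ~(~x5 & (~x5 | x2)))
⇔ ~(~x5 | ~x5 | x2) | ~~(~x5 & (~x5 | x2))
⇔ (~~x5 & ~~x5 & ~x2) | ~~(~x5 & (~x5 | x2))
⇔ (x5 & ~~x5 & ~x2) | ~~(~x5 & (~x5 | x2))
⇔ (x5 & x5 & ~x2) | ~~(~x5 & (~x5 | x2))
⇔ (x5 & x5 & ~x2) | (~x5 & (~x5 | x2))
⇔ (x5 | ~x5) & (x5 | ~x5 | x2) & (x5 | ~x5) & (x5 | ~x5 | x2) & (~x2 | ~x5) & (~x2 | ~x5 | x2)
⇔ ~x2 | ~x5

~x2 | ~x5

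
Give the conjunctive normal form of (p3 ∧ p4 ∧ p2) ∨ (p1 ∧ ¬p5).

(p3 ∨ p1) ∧ (p3 ∨ ¬p5) ∧ (p4 ∨ p1) ∧ (p4 ∨ ¬p5) ∧ (p2 ∨ p1) ∧ (p2 ∨ ¬p5)

(p3 ∧ p4 ∧ p2) ∨ (p1 ∧ ¬p5)
= (p3 ∨ p1) ∧ (p3 ∨ ¬p5) ∧ (p4 ∨ p1) ∧ (p4 ∨ ¬p5) ∧ (p2 ∨ p1) ∧ (p2 ∨ ¬p5)   [distribute ∨ over ∧]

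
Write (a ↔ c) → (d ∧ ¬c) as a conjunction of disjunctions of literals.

(a ∨ c ∨ d) ∧ (¬c ∨ ¬a)

(a ↔ c) → (d ∧ ¬c)
⇔ ¬(a ↔ c) ∨ (d ∧ ¬c)   [eliminate →]
⇔ ¬((a → c) ∧ (c → a)) ∨ (d ∧ ¬c)   [eliminate ↔]
⇔ ¬((¬a ∨ c) ∧ (c → a)) ∨ (d ∧ ¬c)   [eliminate →]
⇔ ¬((¬a ∨ c) ∧ (¬c ∨ a)) ∨ (d ∧ ¬c)   [eliminate →]
⇔ ¬(¬a ∨ c) ∨ ¬(¬c ∨ a) ∨ (d ∧ ¬c)   [De Morgan]
⇔ (¬¬a ∧ ¬c) ∨ ¬(¬c ∨ a) ∨ (d ∧ ¬c)   [De Morgan]
⇔ (a ∧ ¬c) ∨ ¬(¬c ∨ a) ∨ (d ∧ ¬c)   [double negation]
⇔ (a ∧ ¬c) ∨ (¬¬c ∧ ¬a) ∨ (d ∧ ¬c)   [De Morgan]
⇔ (a ∧ ¬c) ∨ (c ∧ ¬a) ∨ (d ∧ ¬c)   [double negation]
⇔ (a ∨ c ∨ d) ∧ (a ∨ c ∨ ¬c) ∧ (a ∨ ¬a ∨ d) ∧ (a ∨ ¬a ∨ ¬c) ∧ (¬c ∨ c ∨ d) ∧ (¬c ∨ c ∨ ¬c) ∧ (¬c ∨ ¬a ∨ d) ∧ (¬c ∨ ¬a ∨ ¬c)   [distribute ∨ over ∧]
⇔ (a ∨ c ∨ d) ∧ (¬c ∨ ¬a)   [simplify]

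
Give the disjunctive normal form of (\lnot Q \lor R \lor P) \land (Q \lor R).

R \lor (P \land Q)

(\lnot Q \lor R \lor P) \land (Q \lor R)
⇔ (\lnot Q \land Q) \lor (\lnot Q \land R) \lor (R \land Q) \lor (R \land R) \lor (P \land Q) \lor (P \land R)
⇔ R \lor (P \land Q)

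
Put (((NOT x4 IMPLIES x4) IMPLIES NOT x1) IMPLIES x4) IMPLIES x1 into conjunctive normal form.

NOT x4 OR x1

(((NOT x4 IMPLIES x4) IMPLIES NOT x1) IMPLIES x4) IMPLIES x1
≡ NOT (((NOT x4 IMPLIES x4) IMPLIES NOT x1) IMPLIES x4) OR x1
≡ NOT (NOT ((NOT x4 IMPLIES x4) IMPLIES NOT x1) OR x4) OR x1
≡ NOT (NOT (NOT (NOT x4 IMPLIES x4) OR NOT x1) OR x4) OR x1
≡ NOT (NOT (NOT (NOT NOT x4 OR x4) OR NOT x1) OR x4) OR x1
≡ (NOT NOT (NOT (NOT NOT x4 OR x4) OR NOT x1) AND NOT x4) OR x1
≡ ((NOT (NOT NOT x4 OR x4) OR NOT x1) AND NOT x4) OR x1
≡ (((NOT NOT NOT x4 AND NOT x4) OR NOT x1) AND NOT x4) OR x1
≡ (((NOT x4 AND NOT x4) OR NOT x1) AND NOT x4) OR x1
≡ (NOT x4 OR NOT x1 OR x1) AND (NOT x4 OR NOT x1 OR x1) AND (NOT x4 OR x1)
≡ NOT x4 OR x1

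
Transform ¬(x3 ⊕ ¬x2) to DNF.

¬(x3 ⊕ ¬x2)
⇔ ¬((x3 ∧ ¬¬x2) ∨ (¬x3 ∧ ¬x2))   [expand ⊕]
⇔ ¬(x3 ∧ ¬¬x2) ∧ ¬(¬x3 ∧ ¬x2)   [De Morgan]
⇔ (¬x3 ∨ ¬¬¬x2) ∧ ¬(¬x3 ∧ ¬x2)   [De Morgan]
⇔ (¬x3 ∨ ¬x2) ∧ ¬(¬x3 ∧ ¬x2)   [double negation]
⇔ (¬x3 ∨ ¬x2) ∧ (¬¬x3 ∨ ¬¬x2)   [De Morgan]
⇔ (¬x3 ∨ ¬x2) ∧ (x3 ∨ ¬¬x2)   [double negation]
⇔ (¬x3 ∨ ¬x2) ∧ (x3 ∨ x2)   [double negation]
⇔ (¬x3 ∧ x3) ∨ (¬x3 ∧ x2) ∨ (¬x2 ∧ x3) ∨ (¬x2 ∧ x2)   [distribute ∧ over ∨]
⇔ (¬x3 ∧ x2) ∨ (¬x2 ∧ x3)   [simplify]

(¬x3 ∧ x2) ∨ (¬x2 ∧ x3)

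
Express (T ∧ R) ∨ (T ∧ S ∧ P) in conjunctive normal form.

(T ∧ R) ∨ (T ∧ S ∧ P)
= (T ∨ T) ∧ (T ∨ S) ∧ (T ∨ P) ∧ (R ∨ T) ∧ (R ∨ S) ∧ (R ∨ P)   — distribute ∨ over ∧
= T ∧ (R ∨ S) ∧ (R ∨ P)   — simplify

T ∧ (R ∨ S) ∧ (R ∨ P)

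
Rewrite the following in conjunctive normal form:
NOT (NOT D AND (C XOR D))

D OR NOT C

NOT (NOT D AND (C XOR D))
≡ NOT (NOT D AND (C OR D) AND NOT (C AND D))   [expand XOR]
≡ NOT NOT D OR NOT (C OR D) OR NOT NOT (C AND D)   [De Morgan]
≡ D OR NOT (C OR D) OR NOT NOT (C AND D)   [double negation]
≡ D OR (NOT C AND NOT D) OR NOT NOT (C AND D)   [De Morgan]
≡ D OR (NOT C AND NOT D) OR (C AND D)   [double negation]
≡ (D OR NOT C OR C) AND (D OR NOT C OR D) AND (D OR NOT D OR C) AND (D OR NOT D OR D)   [distribute OR over AND]
≡ D OR NOT C   [simplify]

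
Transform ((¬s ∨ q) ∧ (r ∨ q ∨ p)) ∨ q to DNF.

(¬s ∧ r) ∨ (¬s ∧ p) ∨ q

((¬s ∨ q) ∧ (r ∨ q ∨ p)) ∨ q
≡ (¬s ∧ r) ∨ (¬s ∧ q) ∨ (¬s ∧ p) ∨ (q ∧ r) ∨ (q ∧ q) ∨ (q ∧ p) ∨ q
≡ (¬s ∧ r) ∨ (¬s ∧ p) ∨ q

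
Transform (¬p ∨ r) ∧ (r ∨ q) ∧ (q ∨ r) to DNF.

(¬p ∨ r) ∧ (r ∨ q) ∧ (q ∨ r)
⇔ ¬p ∧ r ∧ q ∨ ¬p ∧ r ∧ r ∨ ¬p ∧ q ∧ q ∨ ¬p ∧ q ∧ r ∨ r ∧ r ∧ q ∨ r ∧ r ∧ r ∨ r ∧ q ∧ q ∨ r ∧ q ∧ r   (distribute ∧ over ∨)
⇔ ¬p ∧ q ∨ r   (simplify)

¬p ∧ q ∨ r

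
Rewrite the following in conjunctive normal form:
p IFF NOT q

p IFF NOT q
= (p IMPLIES NOT q) AND (NOT q IMPLIES p)   [eliminate IFF]
= (NOT p OR NOT q) AND (NOT q IMPLIES p)   [eliminate IMPLIES]
= (NOT p OR NOT q) AND (NOT NOT q OR p)   [eliminate IMPLIES]
= (NOT p OR NOT q) AND (q OR p)   [double negation]

(NOT p OR NOT q) AND (q OR p)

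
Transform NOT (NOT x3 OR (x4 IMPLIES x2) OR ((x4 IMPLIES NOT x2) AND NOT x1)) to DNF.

NOT (NOT x3 OR (x4 IMPLIES x2) OR ((x4 IMPLIES NOT x2) AND NOT x1))
≡ NOT (NOT x3 OR NOT x4 OR x2 OR ((x4 IMPLIES NOT x2) AND NOT x1))
≡ NOT (NOT x3 OR NOT x4 OR x2 OR ((NOT x4 OR NOT x2) AND NOT x1))
≡ NOT NOT x3 AND NOT NOT x4 AND NOT x2 AND NOT ((NOT x4 OR NOT x2) AND NOT x1)
≡ x3 AND NOT NOT x4 AND NOT x2 AND NOT ((NOT x4 OR NOT x2) AND NOT x1)
≡ x3 AND x4 AND NOT x2 AND NOT ((NOT x4 OR NOT x2) AND NOT x1)
≡ x3 AND x4 AND NOT x2 AND (NOT (NOT x4 OR NOT x2) OR NOT NOT x1)
≡ x3 AND x4 AND NOT x2 AND ((NOT NOT x4 AND NOT NOT x2) OR NOT NOT x1)
≡ x3 AND x4 AND NOT x2 AND ((x4 AND NOT NOT x2) OR NOT NOT x1)
≡ x3 AND x4 AND NOT x2 AND ((x4 AND x2) OR NOT NOT x1)
≡ x3 AND x4 AND NOT x2 AND ((x4 AND x2) OR x1)
≡ (x3 AND x4 AND NOT x2 AND x4 AND x2) OR (x3 AND x4 AND NOT x2 AND x1)
≡ x3 AND x4 AND NOT x2 AND x1

x3 AND x4 AND NOT x2 AND x1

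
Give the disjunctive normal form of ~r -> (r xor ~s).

~r -> (r xor ~s)
= ~~r | (r xor ~s)   [eliminate ->]
= ~~r | (r & ~~s) | (~r & ~s)   [expand xor]
= r | (r & ~~s) | (~r & ~s)   [double negation]
= r | (r & s) | (~r & ~s)   [double negation]
= r | (~r & ~s)   [simplify]

r | (~r & ~s)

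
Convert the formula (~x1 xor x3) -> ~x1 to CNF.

~x3 | ~x1

(~x1 xor x3) -> ~x1
≡ ~(~x1 xor x3) | ~x1   [eliminate ->]
≡ ~((~x1 | x3) & ~(~x1 & x3)) | ~x1   [expand xor]
≡ ~(~x1 | x3) | ~~(~x1 & x3) | ~x1   [De Morgan]
≡ (~~x1 & ~x3) | ~~(~x1 & x3) | ~x1   [De Morgan]
≡ (x1 & ~x3) | ~~(~x1 & x3) | ~x1   [double negation]
≡ (x1 & ~x3) | (~x1 & x3) | ~x1   [double negation]
≡ (x1 | ~x1 | ~x1) & (x1 | x3 | ~x1) & (~x3 | ~x1 | ~x1) & (~x3 | x3 | ~x1)   [distribute | over &]
≡ ~x3 | ~x1   [simplify]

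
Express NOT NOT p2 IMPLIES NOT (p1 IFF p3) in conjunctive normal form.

(NOT p2 OR p1 OR p3) AND (NOT p2 OR NOT p3 OR NOT p1)

NOT NOT p2 IMPLIES NOT (p1 IFF p3)
= NOT NOT NOT p2 OR NOT (p1 IFF p3)   (eliminate IMPLIES)
= NOT NOT NOT p2 OR NOT ((p1 IMPLIES p3) AND (p3 IMPLIES p1))   (eliminate IFF)
= NOT NOT NOT p2 OR NOT ((NOT p1 OR p3) AND (p3 IMPLIES p1))   (eliminate IMPLIES)
= NOT NOT NOT p2 OR NOT ((NOT p1 OR p3) AND (NOT p3 OR p1))   (eliminate IMPLIES)
= NOT p2 OR NOT ((NOT p1 OR p3) AND (NOT p3 OR p1))   (double negation)
= NOT p2 OR NOT (NOT p1 OR p3) OR NOT (NOT p3 OR p1)   (De Morgan)
= NOT p2 OR (NOT NOT p1 AND NOT p3) OR NOT (NOT p3 OR p1)   (De Morgan)
= NOT p2 OR (p1 AND NOT p3) OR NOT (NOT p3 OR p1)   (double negation)
= NOT p2 OR (p1 AND NOT p3) OR (NOT NOT p3 AND NOT p1)   (De Morgan)
= NOT p2 OR (p1 AND NOT p3) OR (p3 AND NOT p1)   (double negation)
= (NOT p2 OR p1 OR p3) AND (NOT p2 OR p1 OR NOT p1) AND (NOT p2 OR NOT p3 OR p3) AND (NOT p2 OR NOT p3 OR NOT p1)   (distribute OR over AND)
= (NOT p2 OR p1 OR p3) AND (NOT p2 OR NOT p3 OR NOT p1)   (simplify)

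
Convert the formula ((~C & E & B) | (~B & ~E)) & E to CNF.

((~C & E & B) | (~B & ~E)) & E
≡ (~C | ~B) & (~C | ~E) & (E | ~B) & (E | ~E) & (B | ~B) & (B | ~E) & E   [distribute | over &]
≡ (~C | ~B) & (~C | ~E) & (B | ~E) & E   [simplify]

(~C | ~B) & (~C | ~E) & (B | ~E) & E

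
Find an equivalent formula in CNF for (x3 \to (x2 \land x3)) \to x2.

x3 \lor x2

(x3 \to (x2 \land x3)) \to x2
≡ \lnot (x3 \to (x2 \land x3)) \lor x2   — eliminate \to
≡ \lnot (\lnot x3 \lor (x2 \land x3)) \lor x2   — eliminate \to
≡ (\lnot \lnot x3 \land \lnot (x2 \land x3)) \lor x2   — De Morgan
≡ (x3 \land \lnot (x2 \land x3)) \lor x2   — double negation
≡ (x3 \land (\lnot x2 \lor \lnot x3)) \lor x2   — De Morgan
≡ (x3 \lor x2) \land (\lnot x2 \lor \lnot x3 \lor x2)   — distribute \lor over \land
≡ x3 \lor x2   — simplify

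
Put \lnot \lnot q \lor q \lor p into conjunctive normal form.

\lnot \lnot q \lor q \lor p
= q \lor q \lor p   — double negation
= q \lor p   — simplify

q \lor p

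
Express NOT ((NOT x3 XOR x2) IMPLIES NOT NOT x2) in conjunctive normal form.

(NOT x3 OR x2) AND NOT x2

NOT ((NOT x3 XOR x2) IMPLIES NOT NOT x2)
⇔ NOT (NOT (NOT x3 XOR x2) OR NOT NOT x2)   — eliminate IMPLIES
⇔ NOT (NOT ((NOT x3 OR x2) AND NOT (NOT x3 AND x2)) OR NOT NOT x2)   — expand XOR
⇔ NOT NOT ((NOT x3 OR x2) AND NOT (NOT x3 AND x2)) AND NOT NOT NOT x2   — De Morgan
⇔ (NOT x3 OR x2) AND NOT (NOT x3 AND x2) AND NOT NOT NOT x2   — double negation
⇔ (NOT x3 OR x2) AND (NOT NOT x3 OR NOT x2) AND NOT NOT NOT x2   — De Morgan
⇔ (NOT x3 OR x2) AND (x3 OR NOT x2) AND NOT NOT NOT x2   — double negation
⇔ (NOT x3 OR x2) AND (x3 OR NOT x2) AND NOT x2   — double negation
⇔ (NOT x3 OR x2) AND NOT x2   — simplify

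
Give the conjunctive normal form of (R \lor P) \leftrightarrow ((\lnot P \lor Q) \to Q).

(\lnot R \lor P \lor Q) \land (\lnot Q \lor R \lor P)

(R \lor P) \leftrightarrow ((\lnot P \lor Q) \to Q)
≡ ((R \lor P) \to ((\lnot P \lor Q) \to Q)) \land (((\lnot P \lor Q) \to Q) \to (R \lor P))   [eliminate \leftrightarrow]
≡ (\lnot (R \lor P) \lor ((\lnot P \lor Q) \to Q)) \land (((\lnot P \lor Q) \to Q) \to (R \lor P))   [eliminate \to]
≡ (\lnot (R \lor P) \lor \lnot (\lnot P \lor Q) \lor Q) \land (((\lnot P \lor Q) \to Q) \to (R \lor P))   [eliminate \to]
≡ (\lnot (R \lor P) \lor \lnot (\lnot P \lor Q) \lor Q) \land (\lnot ((\lnot P \lor Q) \to Q) \lor R \lor P)   [eliminate \to]
≡ (\lnot (R \lor P) \lor \lnot (\lnot P \lor Q) \lor Q) \land (\lnot (\lnot (\lnot P \lor Q) \lor Q) \lor R \lor P)   [eliminate \to]
≡ ((\lnot R \land \lnot P) \lor \lnot (\lnot P \lor Q) \lor Q) \land (\lnot (\lnot (\lnot P \lor Q) \lor Q) \lor R \lor P)   [De Morgan]
≡ ((\lnot R \land \lnot P) \lor (\lnot \lnot P \land \lnot Q) \lor Q) \land (\lnot (\lnot (\lnot P \lor Q) \lor Q) \lor R \lor P)   [De Morgan]
≡ ((\lnot R \land \lnot P) \lor (P \land \lnot Q) \lor Q) \land (\lnot (\lnot (\lnot P \lor Q) \lor Q) \lor R \lor P)   [double negation]
≡ ((\lnot R \land \lnot P) \lor (P \land \lnot Q) \lor Q) \land ((\lnot \lnot (\lnot P \lor Q) \land \lnot Q) \lor R \lor P)   [De Morgan]
≡ ((\lnot R \land \lnot P) \lor (P \land \lnot Q) \lor Q) \land (((\lnot P \lor Q) \land \lnot Q) \lor R \lor P)   [double negation]
≡ (\lnot R \lor P \lor Q) \land (\lnot R \lor \lnot Q \lor Q) \land (\lnot P \lor P \lor Q) \land (\lnot P \lor \lnot Q \lor Q) \land (\lnot P \lor Q \lor R \lor P) \land (\lnot Q \lor R \lor P)   [distribute \lor over \land]
≡ (\lnot R \lor P \lor Q) \land (\lnot Q \lor R \lor P)   [simplify]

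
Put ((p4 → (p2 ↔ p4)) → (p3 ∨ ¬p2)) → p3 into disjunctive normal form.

(¬p4 ∧ ¬p3 ∧ p2) ∨ (p4 ∧ p2 ∧ ¬p3) ∨ p3

((p4 → (p2 ↔ p4)) → (p3 ∨ ¬p2)) → p3
⇔ ¬((p4 → (p2 ↔ p4)) → (p3 ∨ ¬p2)) ∨ p3   (eliminate →)
⇔ ¬(¬(p4 → (p2 ↔ p4)) ∨ p3 ∨ ¬p2) ∨ p3   (eliminate →)
⇔ ¬(¬(¬p4 ∨ (p2 ↔ p4)) ∨ p3 ∨ ¬p2) ∨ p3   (eliminate →)
⇔ ¬(¬(¬p4 ∨ ((p2 → p4) ∧ (p4 → p2))) ∨ p3 ∨ ¬p2) ∨ p3   (eliminate ↔)
⇔ ¬(¬(¬p4 ∨ ((¬p2 ∨ p4) ∧ (p4 → p2))) ∨ p3 ∨ ¬p2) ∨ p3   (eliminate →)
⇔ ¬(¬(¬p4 ∨ ((¬p2 ∨ p4) ∧ (¬p4 ∨ p2))) ∨ p3 ∨ ¬p2) ∨ p3   (eliminate →)
⇔ (¬¬(¬p4 ∨ ((¬p2 ∨ p4) ∧ (¬p4 ∨ p2))) ∧ ¬p3 ∧ ¬¬p2) ∨ p3   (De Morgan)
⇔ ((¬p4 ∨ ((¬p2 ∨ p4) ∧ (¬p4 ∨ p2))) ∧ ¬p3 ∧ ¬¬p2) ∨ p3   (double negation)
⇔ ((¬p4 ∨ ((¬p2 ∨ p4) ∧ (¬p4 ∨ p2))) ∧ ¬p3 ∧ p2) ∨ p3   (double negation)
⇔ (¬p4 ∧ ¬p3 ∧ p2) ∨ (¬p2 ∧ ¬p4 ∧ ¬p3 ∧ p2) ∨ (¬p2 ∧ p2 ∧ ¬p3 ∧ p2) ∨ (p4 ∧ ¬p4 ∧ ¬p3 ∧ p2) ∨ (p4 ∧ p2 ∧ ¬p3 ∧ p2) ∨ p3   (distribute ∧ over ∨)
⇔ (¬p4 ∧ ¬p3 ∧ p2) ∨ (p4 ∧ p2 ∧ ¬p3) ∨ p3   (simplify)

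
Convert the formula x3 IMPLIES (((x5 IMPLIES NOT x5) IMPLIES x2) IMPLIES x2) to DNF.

x3 IMPLIES (((x5 IMPLIES NOT x5) IMPLIES x2) IMPLIES x2)
⇔ NOT x3 OR (((x5 IMPLIES NOT x5) IMPLIES x2) IMPLIES x2)   — eliminate IMPLIES
⇔ NOT x3 OR NOT ((x5 IMPLIES NOT x5) IMPLIES x2) OR x2   — eliminate IMPLIES
⇔ NOT x3 OR NOT (NOT (x5 IMPLIES NOT x5) OR x2) OR x2   — eliminate IMPLIES
⇔ NOT x3 OR NOT (NOT (NOT x5 OR NOT x5) OR x2) OR x2   — eliminate IMPLIES
⇔ NOT x3 OR (NOT NOT (NOT x5 OR NOT x5) AND NOT x2) OR x2   — De Morgan
⇔ NOT x3 OR ((NOT x5 OR NOT x5) AND NOT x2) OR x2   — double negation
⇔ NOT x3 OR (NOT x5 AND NOT x2) OR (NOT x5 AND NOT x2) OR x2   — distribute AND over OR
⇔ NOT x3 OR (NOT x5 AND NOT x2) OR x2   — simplify

NOT x3 OR (NOT x5 AND NOT x2) OR x2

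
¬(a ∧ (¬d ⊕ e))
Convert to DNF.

¬(a ∧ (¬d ⊕ e))
≡ ¬(a ∧ ((¬d ∧ ¬e) ∨ (¬¬d ∧ e)))   [expand ⊕]
≡ ¬a ∨ ¬((¬d ∧ ¬e) ∨ (¬¬d ∧ e))   [De Morgan]
≡ ¬a ∨ (¬(¬d ∧ ¬e) ∧ ¬(¬¬d ∧ e))   [De Morgan]
≡ ¬a ∨ ((¬¬d ∨ ¬¬e) ∧ ¬(¬¬d ∧ e))   [De Morgan]
≡ ¬a ∨ ((d ∨ ¬¬e) ∧ ¬(¬¬d ∧ e))   [double negation]
≡ ¬a ∨ ((d ∨ e) ∧ ¬(¬¬d ∧ e))   [double negation]
≡ ¬a ∨ ((d ∨ e) ∧ (¬¬¬d ∨ ¬e))   [De Morgan]
≡ ¬a ∨ ((d ∨ e) ∧ (¬d ∨ ¬e))   [double negation]
≡ ¬a ∨ (d ∧ ¬d) ∨ (d ∧ ¬e) ∨ (e ∧ ¬d) ∨ (e ∧ ¬e)   [distribute ∧ over ∨]
≡ ¬a ∨ (d ∧ ¬e) ∨ (e ∧ ¬d)   [simplify]

¬a ∨ (d ∧ ¬e) ∨ (e ∧ ¬d)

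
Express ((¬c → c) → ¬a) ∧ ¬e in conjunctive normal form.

(¬c ∨ ¬a) ∧ ¬e

((¬c → c) → ¬a) ∧ ¬e
⇔ (¬(¬c → c) ∨ ¬a) ∧ ¬e   [eliminate →]
⇔ (¬(¬¬c ∨ c) ∨ ¬a) ∧ ¬e   [eliminate →]
⇔ ((¬¬¬c ∧ ¬c) ∨ ¬a) ∧ ¬e   [De Morgan]
⇔ ((¬c ∧ ¬c) ∨ ¬a) ∧ ¬e   [double negation]
⇔ (¬c ∨ ¬a) ∧ (¬c ∨ ¬a) ∧ ¬e   [distribute ∨ over ∧]
⇔ (¬c ∨ ¬a) ∧ ¬e   [simplify]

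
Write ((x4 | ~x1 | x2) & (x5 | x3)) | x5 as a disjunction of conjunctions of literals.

((x4 | ~x1 | x2) & (x5 | x3)) | x5
= (x4 & x5) | (x4 & x3) | (~x1 & x5) | (~x1 & x3) | (x2 & x5) | (x2 & x3) | x5   (distribute & over |)
= (x4 & x3) | (~x1 & x3) | (x2 & x3) | x5   (simplify)

(x4 & x3) | (~x1 & x3) | (x2 & x3) | x5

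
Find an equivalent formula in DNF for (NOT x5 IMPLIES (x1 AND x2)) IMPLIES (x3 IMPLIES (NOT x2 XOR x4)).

(NOT x5 IMPLIES (x1 AND x2)) IMPLIES (x3 IMPLIES (NOT x2 XOR x4))
= NOT (NOT x5 IMPLIES (x1 AND x2)) OR (x3 IMPLIES (NOT x2 XOR x4))   — eliminate IMPLIES
= NOT (NOT NOT x5 OR (x1 AND x2)) OR (x3 IMPLIES (NOT x2 XOR x4))   — eliminate IMPLIES
= NOT (NOT NOT x5 OR (x1 AND x2)) OR NOT x3 OR (NOT x2 XOR x4)   — eliminate IMPLIES
= NOT (NOT NOT x5 OR (x1 AND x2)) OR NOT x3 OR (NOT x2 AND NOT x4) OR (NOT NOT x2 AND x4)   — expand XOR
= (NOT NOT NOT x5 AND NOT (x1 AND x2)) OR NOT x3 OR (NOT x2 AND NOT x4) OR (NOT NOT x2 AND x4)   — De Morgan
= (NOT x5 AND NOT (x1 AND x2)) OR NOT x3 OR (NOT x2 AND NOT x4) OR (NOT NOT x2 AND x4)   — double negation
= (NOT x5 AND (NOT x1 OR NOT x2)) OR NOT x3 OR (NOT x2 AND NOT x4) OR (NOT NOT x2 AND x4)   — De Morgan
= (NOT x5 AND (NOT x1 OR NOT x2)) OR NOT x3 OR (NOT x2 AND NOT x4) OR (x2 AND x4)   — double negation
= (NOT x5 AND NOT x1) OR (NOT x5 AND NOT x2) OR NOT x3 OR (NOT x2 AND NOT x4) OR (x2 AND x4)   — distribute AND over OR

(NOT x5 AND NOT x1) OR (NOT x5 AND NOT x2) OR NOT x3 OR (NOT x2 AND NOT x4) OR (x2 AND x4)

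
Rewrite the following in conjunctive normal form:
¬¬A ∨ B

¬¬A ∨ B
≡ A ∨ B   [double negation]

A ∨ B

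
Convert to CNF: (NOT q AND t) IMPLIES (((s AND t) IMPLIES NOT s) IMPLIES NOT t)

(NOT q AND t) IMPLIES (((s AND t) IMPLIES NOT s) IMPLIES NOT t)
⇔ NOT (NOT q AND t) OR (((s AND t) IMPLIES NOT s) IMPLIES NOT t)   [eliminate IMPLIES]
⇔ NOT (NOT q AND t) OR NOT ((s AND t) IMPLIES NOT s) OR NOT t   [eliminate IMPLIES]
⇔ NOT (NOT q AND t) OR NOT (NOT (s AND t) OR NOT s) OR NOT t   [eliminate IMPLIES]
⇔ NOT NOT q OR NOT t OR NOT (NOT (s AND t) OR NOT s) OR NOT t   [De Morgan]
⇔ q OR NOT t OR NOT (NOT (s AND t) OR NOT s) OR NOT t   [double negation]
⇔ q OR NOT t OR (NOT NOT (s AND t) AND NOT NOT s) OR NOT t   [De Morgan]
⇔ q OR NOT t OR (s AND t AND NOT NOT s) OR NOT t   [double negation]
⇔ q OR NOT t OR (s AND t AND s) OR NOT t   [double negation]
⇔ (q OR NOT t OR s OR NOT t) AND (q OR NOT t OR t OR NOT t) AND (q OR NOT t OR s OR NOT t)   [distribute OR over AND]
⇔ q OR NOT t OR s   [simplify]

q OR NOT t OR s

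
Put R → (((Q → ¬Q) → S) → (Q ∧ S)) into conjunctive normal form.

(¬R ∨ ¬Q ∨ S) ∧ (¬R ∨ ¬S ∨ Q)

R → (((Q → ¬Q) → S) → (Q ∧ S))
≡ ¬R ∨ (((Q → ¬Q) → S) → (Q ∧ S))
≡ ¬R ∨ ¬((Q → ¬Q) → S) ∨ (Q ∧ S)
≡ ¬R ∨ ¬(¬(Q → ¬Q) ∨ S) ∨ (Q ∧ S)
≡ ¬R ∨ ¬(¬(¬Q ∨ ¬Q) ∨ S) ∨ (Q ∧ S)
≡ ¬R ∨ (¬¬(¬Q ∨ ¬Q) ∧ ¬S) ∨ (Q ∧ S)
≡ ¬R ∨ ((¬Q ∨ ¬Q) ∧ ¬S) ∨ (Q ∧ S)
≡ (¬R ∨ ¬Q ∨ ¬Q ∨ Q) ∧ (¬R ∨ ¬Q ∨ ¬Q ∨ S) ∧ (¬R ∨ ¬S ∨ Q) ∧ (¬R ∨ ¬S ∨ S)
≡ (¬R ∨ ¬Q ∨ S) ∧ (¬R ∨ ¬S ∨ Q)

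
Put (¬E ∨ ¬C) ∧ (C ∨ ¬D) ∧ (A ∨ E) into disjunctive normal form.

(¬E ∨ ¬C) ∧ (C ∨ ¬D) ∧ (A ∨ E)
= (¬E ∧ C ∧ A) ∨ (¬E ∧ C ∧ E) ∨ (¬E ∧ ¬D ∧ A) ∨ (¬E ∧ ¬D ∧ E) ∨ (¬C ∧ C ∧ A) ∨ (¬C ∧ C ∧ E) ∨ (¬C ∧ ¬D ∧ A) ∨ (¬C ∧ ¬D ∧ E)
= (¬E ∧ C ∧ A) ∨ (¬E ∧ ¬D ∧ A) ∨ (¬C ∧ ¬D ∧ A) ∨ (¬C ∧ ¬D ∧ E)

(¬E ∧ C ∧ A) ∨ (¬E ∧ ¬D ∧ A) ∨ (¬C ∧ ¬D ∧ A) ∨ (¬C ∧ ¬D ∧ E)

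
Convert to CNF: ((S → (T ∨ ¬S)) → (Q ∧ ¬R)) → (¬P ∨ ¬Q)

(¬S ∨ T ∨ ¬P ∨ ¬Q) ∧ (¬Q ∨ R ∨ ¬P)

((S → (T ∨ ¬S)) → (Q ∧ ¬R)) → (¬P ∨ ¬Q)
≡ ¬((S → (T ∨ ¬S)) → (Q ∧ ¬R)) ∨ ¬P ∨ ¬Q
≡ ¬(¬(S → (T ∨ ¬S)) ∨ (Q ∧ ¬R)) ∨ ¬P ∨ ¬Q
≡ ¬(¬(¬S ∨ T ∨ ¬S) ∨ (Q ∧ ¬R)) ∨ ¬P ∨ ¬Q
≡ (¬¬(¬S ∨ T ∨ ¬S) ∧ ¬(Q ∧ ¬R)) ∨ ¬P ∨ ¬Q
≡ ((¬S ∨ T ∨ ¬S) ∧ ¬(Q ∧ ¬R)) ∨ ¬P ∨ ¬Q
≡ ((¬S ∨ T ∨ ¬S) ∧ (¬Q ∨ ¬¬R)) ∨ ¬P ∨ ¬Q
≡ ((¬S ∨ T ∨ ¬S) ∧ (¬Q ∨ R)) ∨ ¬P ∨ ¬Q
≡ (¬S ∨ T ∨ ¬S ∨ ¬P ∨ ¬Q) ∧ (¬Q ∨ R ∨ ¬P ∨ ¬Q)
≡ (¬S ∨ T ∨ ¬P ∨ ¬Q) ∧ (¬Q ∨ R ∨ ¬P)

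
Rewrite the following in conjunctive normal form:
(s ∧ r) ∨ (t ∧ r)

(s ∨ t) ∧ r

(s ∧ r) ∨ (t ∧ r)
= (s ∨ t) ∧ (s ∨ r) ∧ (r ∨ t) ∧ (r ∨ r)   (distribute ∨ over ∧)
= (s ∨ t) ∧ r   (simplify)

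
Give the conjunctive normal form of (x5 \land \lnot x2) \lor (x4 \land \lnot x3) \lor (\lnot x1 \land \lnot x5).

(x5 \lor x4 \lor \lnot x1) \land (x5 \lor \lnot x3 \lor \lnot x1) \land (\lnot x2 \lor x4 \lor \lnot x1) \land (\lnot x2 \lor x4 \lor \lnot x5) \land (\lnot x2 \lor \lnot x3 \lor \lnot x1) \land (\lnot x2 \lor \lnot x3 \lor \lnot x5)

(x5 \land \lnot x2) \lor (x4 \land \lnot x3) \lor (\lnot x1 \land \lnot x5)
≡ (x5 \lor x4 \lor \lnot x1) \land (x5 \lor x4 \lor \lnot x5) \land (x5 \lor \lnot x3 \lor \lnot x1) \land (x5 \lor \lnot x3 \lor \lnot x5) \land (\lnot x2 \lor x4 \lor \lnot x1) \land (\lnot x2 \lor x4 \lor \lnot x5) \land (\lnot x2 \lor \lnot x3 \lor \lnot x1) \land (\lnot x2 \lor \lnot x3 \lor \lnot x5)   [distribute \lor over \land]
≡ (x5 \lor x4 \lor \lnot x1) \land (x5 \lor \lnot x3 \lor \lnot x1) \land (\lnot x2 \lor x4 \lor \lnot x1) \land (\lnot x2 \lor x4 \lor \lnot x5) \land (\lnot x2 \lor \lnot x3 \lor \lnot x1) \land (\lnot x2 \lor \lnot x3 \lor \lnot x5)   [simplify]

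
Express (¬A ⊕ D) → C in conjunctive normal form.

(¬A ⊕ D) → C
≡ ¬(¬A ⊕ D) ∨ C   [eliminate →]
≡ ¬((¬A ∨ D) ∧ ¬(¬A ∧ D)) ∨ C   [expand ⊕]
≡ ¬(¬A ∨ D) ∨ ¬¬(¬A ∧ D) ∨ C   [De Morgan]
≡ (¬¬A ∧ ¬D) ∨ ¬¬(¬A ∧ D) ∨ C   [De Morgan]
≡ (A ∧ ¬D) ∨ ¬¬(¬A ∧ D) ∨ C   [double negation]
≡ (A ∧ ¬D) ∨ (¬A ∧ D) ∨ C   [double negation]
≡ (A ∨ ¬A ∨ C) ∧ (A ∨ D ∨ C) ∧ (¬D ∨ ¬A ∨ C) ∧ (¬D ∨ D ∨ C)   [distribute ∨ over ∧]
≡ (A ∨ D ∨ C) ∧ (¬D ∨ ¬A ∨ C)   [simplify]

(A ∨ D ∨ C) ∧ (¬D ∨ ¬A ∨ C)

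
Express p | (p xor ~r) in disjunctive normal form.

p | (p xor ~r)
= p | (p & ~~r) | (~p & ~r)   [expand xor]
= p | (p & r) | (~p & ~r)   [double negation]
= p | (~p & ~r)   [simplify]

p | (~p & ~r)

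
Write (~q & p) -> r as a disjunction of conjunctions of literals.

(~q & p) -> r
≡ ~(~q & p) | r
≡ ~~q | ~p | r
≡ q | ~p | r

q | ~p | r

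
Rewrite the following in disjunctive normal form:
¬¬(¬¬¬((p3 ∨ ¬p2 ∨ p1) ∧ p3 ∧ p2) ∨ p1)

¬p3 ∨ ¬p2 ∨ p1

¬¬(¬¬¬((p3 ∨ ¬p2 ∨ p1) ∧ p3 ∧ p2) ∨ p1)
= ¬¬¬((p3 ∨ ¬p2 ∨ p1) ∧ p3 ∧ p2) ∨ p1   — double negation
= ¬((p3 ∨ ¬p2 ∨ p1) ∧ p3 ∧ p2) ∨ p1   — double negation
= ¬(p3 ∨ ¬p2 ∨ p1) ∨ ¬p3 ∨ ¬p2 ∨ p1   — De Morgan
= (¬p3 ∧ ¬¬p2 ∧ ¬p1) ∨ ¬p3 ∨ ¬p2 ∨ p1   — De Morgan
= (¬p3 ∧ p2 ∧ ¬p1) ∨ ¬p3 ∨ ¬p2 ∨ p1   — double negation
= ¬p3 ∨ ¬p2 ∨ p1   — simplify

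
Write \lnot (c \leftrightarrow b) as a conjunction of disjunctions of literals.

\lnot (c \leftrightarrow b)
≡ \lnot ((c \to b) \land (b \to c))   [eliminate \leftrightarrow]
≡ \lnot ((\lnot c \lor b) \land (b \to c))   [eliminate \to]
≡ \lnot ((\lnot c \lor b) \land (\lnot b \lor c))   [eliminate \to]
≡ \lnot (\lnot c \lor b) \lor \lnot (\lnot b \lor c)   [De Morgan]
≡ (\lnot \lnot c \land \lnot b) \lor \lnot (\lnot b \lor c)   [De Morgan]
≡ (c \land \lnot b) \lor \lnot (\lnot b \lor c)   [double negation]
≡ (c \land \lnot b) \lor (\lnot \lnot b \land \lnot c)   [De Morgan]
≡ (c \land \lnot b) \lor (b \land \lnot c)   [double negation]
≡ (c \lor b) \land (c \lor \lnot c) \land (\lnot b \lor b) \land (\lnot b \lor \lnot c)   [distribute \lor over \land]
≡ (c \lor b) \land (\lnot b \lor \lnot c)   [simplify]

(c \lor b) \land (\lnot b \lor \lnot c)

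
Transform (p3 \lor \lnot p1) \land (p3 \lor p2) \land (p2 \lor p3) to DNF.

p3 \lor (\lnot p1 \land p2)

(p3 \lor \lnot p1) \land (p3 \lor p2) \land (p2 \lor p3)
≡ (p3 \land p3 \land p2) \lor (p3 \land p3 \land p3) \lor (p3 \land p2 \land p2) \lor (p3 \land p2 \land p3) \lor (\lnot p1 \land p3 \land p2) \lor (\lnot p1 \land p3 \land p3) \lor (\lnot p1 \land p2 \land p2) \lor (\lnot p1 \land p2 \land p3)   [distribute \land over \lor]
≡ p3 \lor (\lnot p1 \land p2)   [simplify]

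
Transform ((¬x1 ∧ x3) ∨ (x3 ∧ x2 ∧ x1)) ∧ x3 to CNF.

((¬x1 ∧ x3) ∨ (x3 ∧ x2 ∧ x1)) ∧ x3
≡ (¬x1 ∨ x3) ∧ (¬x1 ∨ x2) ∧ (¬x1 ∨ x1) ∧ (x3 ∨ x3) ∧ (x3 ∨ x2) ∧ (x3 ∨ x1) ∧ x3   (distribute ∨ over ∧)
≡ (¬x1 ∨ x2) ∧ x3   (simplify)

(¬x1 ∨ x2) ∧ x3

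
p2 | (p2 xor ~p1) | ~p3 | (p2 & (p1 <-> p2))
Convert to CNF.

p2 | (p2 xor ~p1) | ~p3 | (p2 & (p1 <-> p2))
⇔ p2 | ((p2 | ~p1) & ~(p2 & ~p1)) | ~p3 | (p2 & (p1 <-> p2))
⇔ p2 | ((p2 | ~p1) & ~(p2 & ~p1)) | ~p3 | (p2 & (p1 -> p2) & (p2 -> p1))
⇔ p2 | ((p2 | ~p1) & ~(p2 & ~p1)) | ~p3 | (p2 & (~p1 | p2) & (p2 -> p1))
⇔ p2 | ((p2 | ~p1) & ~(p2 & ~p1)) | ~p3 | (p2 & (~p1 | p2) & (~p2 | p1))
⇔ p2 | ((p2 | ~p1) & (~p2 | ~~p1)) | ~p3 | (p2 & (~p1 | p2) & (~p2 | p1))
⇔ p2 | ((p2 | ~p1) & (~p2 | p1)) | ~p3 | (p2 & (~p1 | p2) & (~p2 | p1))
⇔ (p2 | p2 | ~p1 | ~p3 | p2) & (p2 | p2 | ~p1 | ~p3 | ~p1 | p2) & (p2 | p2 | ~p1 | ~p3 | ~p2 | p1) & (p2 | ~p2 | p1 | ~p3 | p2) & (p2 | ~p2 | p1 | ~p3 | ~p1 | p2) & (p2 | ~p2 | p1 | ~p3 | ~p2 | p1)
⇔ p2 | ~p1 | ~p3

p2 | ~p1 | ~p3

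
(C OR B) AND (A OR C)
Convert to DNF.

C OR (B AND A)

(C OR B) AND (A OR C)
= (C AND A) OR (C AND C) OR (B AND A) OR (B AND C)   [distribute AND over OR]
= C OR (B AND A)   [simplify]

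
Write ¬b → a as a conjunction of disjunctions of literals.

b ∨ a

¬b → a
⇔ ¬¬b ∨ a   (eliminate →)
⇔ b ∨ a   (double negation)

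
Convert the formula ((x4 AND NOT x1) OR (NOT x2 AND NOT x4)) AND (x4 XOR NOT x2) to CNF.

((x4 AND NOT x1) OR (NOT x2 AND NOT x4)) AND (x4 XOR NOT x2)
⇔ ((x4 AND NOT x1) OR (NOT x2 AND NOT x4)) AND (x4 OR NOT x2) AND NOT (x4 AND NOT x2)   [expand XOR]
⇔ ((x4 AND NOT x1) OR (NOT x2 AND NOT x4)) AND (x4 OR NOT x2) AND (NOT x4 OR NOT NOT x2)   [De Morgan]
⇔ ((x4 AND NOT x1) OR (NOT x2 AND NOT x4)) AND (x4 OR NOT x2) AND (NOT x4 OR x2)   [double negation]
⇔ (x4 OR NOT x2) AND (x4 OR NOT x4) AND (NOT x1 OR NOT x2) AND (NOT x1 OR NOT x4) AND (x4 OR NOT x2) AND (NOT x4 OR x2)   [distribute OR over AND]
⇔ (x4 OR NOT x2) AND (NOT x1 OR NOT x2) AND (NOT x1 OR NOT x4) AND (NOT x4 OR x2)   [simplify]

(x4 OR NOT x2) AND (NOT x1 OR NOT x2) AND (NOT x1 OR NOT x4) AND (NOT x4 OR x2)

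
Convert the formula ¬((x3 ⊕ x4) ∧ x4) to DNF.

(x4 ∧ x3) ∨ ¬x4

¬((x3 ⊕ x4) ∧ x4)
⇔ ¬(((x3 ∧ ¬x4) ∨ (¬x3 ∧ x4)) ∧ x4)   [expand ⊕]
⇔ ¬((x3 ∧ ¬x4) ∨ (¬x3 ∧ x4)) ∨ ¬x4   [De Morgan]
⇔ (¬(x3 ∧ ¬x4) ∧ ¬(¬x3 ∧ x4)) ∨ ¬x4   [De Morgan]
⇔ ((¬x3 ∨ ¬¬x4) ∧ ¬(¬x3 ∧ x4)) ∨ ¬x4   [De Morgan]
⇔ ((¬x3 ∨ x4) ∧ ¬(¬x3 ∧ x4)) ∨ ¬x4   [double negation]
⇔ ((¬x3 ∨ x4) ∧ (¬¬x3 ∨ ¬x4)) ∨ ¬x4   [De Morgan]
⇔ ((¬x3 ∨ x4) ∧ (x3 ∨ ¬x4)) ∨ ¬x4   [double negation]
⇔ (¬x3 ∧ x3) ∨ (¬x3 ∧ ¬x4) ∨ (x4 ∧ x3) ∨ (x4 ∧ ¬x4) ∨ ¬x4   [distribute ∧ over ∨]
⇔ (x4 ∧ x3) ∨ ¬x4   [simplify]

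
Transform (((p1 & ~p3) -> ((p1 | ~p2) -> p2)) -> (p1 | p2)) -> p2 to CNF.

(((p1 & ~p3) -> ((p1 | ~p2) -> p2)) -> (p1 | p2)) -> p2
≡ ~(((p1 & ~p3) -> ((p1 | ~p2) -> p2)) -> (p1 | p2)) | p2   [eliminate ->]
≡ ~(~((p1 & ~p3) -> ((p1 | ~p2) -> p2)) | p1 | p2) | p2   [eliminate ->]
≡ ~(~(~(p1 & ~p3) | ((p1 | ~p2) -> p2)) | p1 | p2) | p2   [eliminate ->]
≡ ~(~(~(p1 & ~p3) | ~(p1 | ~p2) | p2) | p1 | p2) | p2   [eliminate ->]
≡ (~~(~(p1 & ~p3) | ~(p1 | ~p2) | p2) & ~p1 & ~p2) | p2   [De Morgan]
≡ ((~(p1 & ~p3) | ~(p1 | ~p2) | p2) & ~p1 & ~p2) | p2   [double negation]
≡ ((~p1 | ~~p3 | ~(p1 | ~p2) | p2) & ~p1 & ~p2) | p2   [De Morgan]
≡ ((~p1 | p3 | ~(p1 | ~p2) | p2) & ~p1 & ~p2) | p2   [double negation]
≡ ((~p1 | p3 | (~p1 & ~~p2) | p2) & ~p1 & ~p2) | p2   [De Morgan]
≡ ((~p1 | p3 | (~p1 & p2) | p2) & ~p1 & ~p2) | p2   [double negation]
≡ (~p1 | p3 | ~p1 | p2 | p2) & (~p1 | p3 | p2 | p2 | p2) & (~p1 | p2) & (~p2 | p2)   [distribute | over &]
≡ ~p1 | p2   [simplify]

~p1 | p2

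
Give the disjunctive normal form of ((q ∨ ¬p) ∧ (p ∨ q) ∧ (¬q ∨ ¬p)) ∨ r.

((q ∨ ¬p) ∧ (p ∨ q) ∧ (¬q ∨ ¬p)) ∨ r
≡ (q ∧ p ∧ ¬q) ∨ (q ∧ p ∧ ¬p) ∨ (q ∧ q ∧ ¬q) ∨ (q ∧ q ∧ ¬p) ∨ (¬p ∧ p ∧ ¬q) ∨ (¬p ∧ p ∧ ¬p) ∨ (¬p ∧ q ∧ ¬q) ∨ (¬p ∧ q ∧ ¬p) ∨ r   — distribute ∧ over ∨
≡ (q ∧ ¬p) ∨ r   — simplify

(q ∧ ¬p) ∨ r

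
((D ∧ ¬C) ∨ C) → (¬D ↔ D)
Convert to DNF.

¬D ∧ ¬C

((D ∧ ¬C) ∨ C) → (¬D ↔ D)
⇔ ¬((D ∧ ¬C) ∨ C) ∨ (¬D ↔ D)   [eliminate →]
⇔ ¬((D ∧ ¬C) ∨ C) ∨ ((¬D → D) ∧ (D → ¬D))   [eliminate ↔]
⇔ ¬((D ∧ ¬C) ∨ C) ∨ ((¬¬D ∨ D) ∧ (D → ¬D))   [eliminate →]
⇔ ¬((D ∧ ¬C) ∨ C) ∨ ((¬¬D ∨ D) ∧ (¬D ∨ ¬D))   [eliminate →]
⇔ (¬(D ∧ ¬C) ∧ ¬C) ∨ ((¬¬D ∨ D) ∧ (¬D ∨ ¬D))   [De Morgan]
⇔ ((¬D ∨ ¬¬C) ∧ ¬C) ∨ ((¬¬D ∨ D) ∧ (¬D ∨ ¬D))   [De Morgan]
⇔ ((¬D ∨ C) ∧ ¬C) ∨ ((¬¬D ∨ D) ∧ (¬D ∨ ¬D))   [double negation]
⇔ ((¬D ∨ C) ∧ ¬C) ∨ ((D ∨ D) ∧ (¬D ∨ ¬D))   [double negation]
⇔ (¬D ∧ ¬C) ∨ (C ∧ ¬C) ∨ (D ∧ ¬D) ∨ (D ∧ ¬D) ∨ (D ∧ ¬D) ∨ (D ∧ ¬D)   [distribute ∧ over ∨]
⇔ ¬D ∧ ¬C   [simplify]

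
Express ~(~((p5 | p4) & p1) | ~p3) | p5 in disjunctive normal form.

~(~((p5 | p4) & p1) | ~p3) | p5
≡ (~~((p5 | p4) & p1) & ~~p3) | p5   (De Morgan)
≡ ((p5 | p4) & p1 & ~~p3) | p5   (double negation)
≡ ((p5 | p4) & p1 & p3) | p5   (double negation)
≡ (p5 & p1 & p3) | (p4 & p1 & p3) | p5   (distribute & over |)
≡ (p4 & p1 & p3) | p5   (simplify)

(p4 & p1 & p3) | p5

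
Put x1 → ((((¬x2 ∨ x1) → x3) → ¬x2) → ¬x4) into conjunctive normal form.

(¬x1 ∨ x3 ∨ ¬x4) ∧ (¬x1 ∨ x2 ∨ ¬x4)

x1 → ((((¬x2 ∨ x1) → x3) → ¬x2) → ¬x4)
≡ ¬x1 ∨ ((((¬x2 ∨ x1) → x3) → ¬x2) → ¬x4)   — eliminate →
≡ ¬x1 ∨ ¬(((¬x2 ∨ x1) → x3) → ¬x2) ∨ ¬x4   — eliminate →
≡ ¬x1 ∨ ¬(¬((¬x2 ∨ x1) → x3) ∨ ¬x2) ∨ ¬x4   — eliminate →
≡ ¬x1 ∨ ¬(¬(¬(¬x2 ∨ x1) ∨ x3) ∨ ¬x2) ∨ ¬x4   — eliminate →
≡ ¬x1 ∨ (¬¬(¬(¬x2 ∨ x1) ∨ x3) ∧ ¬¬x2) ∨ ¬x4   — De Morgan
≡ ¬x1 ∨ ((¬(¬x2 ∨ x1) ∨ x3) ∧ ¬¬x2) ∨ ¬x4   — double negation
≡ ¬x1 ∨ (((¬¬x2 ∧ ¬x1) ∨ x3) ∧ ¬¬x2) ∨ ¬x4   — De Morgan
≡ ¬x1 ∨ (((x2 ∧ ¬x1) ∨ x3) ∧ ¬¬x2) ∨ ¬x4   — double negation
≡ ¬x1 ∨ (((x2 ∧ ¬x1) ∨ x3) ∧ x2) ∨ ¬x4   — double negation
≡ (¬x1 ∨ x2 ∨ x3 ∨ ¬x4) ∧ (¬x1 ∨ ¬x1 ∨ x3 ∨ ¬x4) ∧ (¬x1 ∨ x2 ∨ ¬x4)   — distribute ∨ over ∧
≡ (¬x1 ∨ x3 ∨ ¬x4) ∧ (¬x1 ∨ x2 ∨ ¬x4)   — simplify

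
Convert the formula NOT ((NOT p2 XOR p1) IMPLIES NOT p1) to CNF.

NOT ((NOT p2 XOR p1) IMPLIES NOT p1)
= NOT (NOT (NOT p2 XOR p1) OR NOT p1)   [eliminate IMPLIES]
= NOT (NOT ((NOT p2 OR p1) AND NOT (NOT p2 AND p1)) OR NOT p1)   [expand XOR]
= NOT NOT ((NOT p2 OR p1) AND NOT (NOT p2 AND p1)) AND NOT NOT p1   [De Morgan]
= (NOT p2 OR p1) AND NOT (NOT p2 AND p1) AND NOT NOT p1   [double negation]
= (NOT p2 OR p1) AND (NOT NOT p2 OR NOT p1) AND NOT NOT p1   [De Morgan]
= (NOT p2 OR p1) AND (p2 OR NOT p1) AND NOT NOT p1   [double negation]
= (NOT p2 OR p1) AND (p2 OR NOT p1) AND p1   [double negation]
= (p2 OR NOT p1) AND p1   [simplify]

(p2 OR NOT p1) AND p1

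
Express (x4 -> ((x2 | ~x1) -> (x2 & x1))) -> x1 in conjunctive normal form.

x4 | x1

(x4 -> ((x2 | ~x1) -> (x2 & x1))) -> x1
≡ ~(x4 -> ((x2 | ~x1) -> (x2 & x1))) | x1
≡ ~(~x4 | ((x2 | ~x1) -> (x2 & x1))) | x1
≡ ~(~x4 | ~(x2 | ~x1) | (x2 & x1)) | x1
≡ (~~x4 & ~~(x2 | ~x1) & ~(x2 & x1)) | x1
≡ (x4 & ~~(x2 | ~x1) & ~(x2 & x1)) | x1
≡ (x4 & (x2 | ~x1) & ~(x2 & x1)) | x1
≡ (x4 & (x2 | ~x1) & (~x2 | ~x1)) | x1
≡ (x4 | x1) & (x2 | ~x1 | x1) & (~x2 | ~x1 | x1)
≡ x4 | x1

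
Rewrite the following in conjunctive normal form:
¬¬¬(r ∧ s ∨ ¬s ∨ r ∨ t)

¬¬¬(r ∧ s ∨ ¬s ∨ r ∨ t)
= ¬(r ∧ s ∨ ¬s ∨ r ∨ t)   [double negation]
= ¬(r ∧ s) ∧ ¬¬s ∧ ¬r ∧ ¬t   [De Morgan]
= (¬r ∨ ¬s) ∧ ¬¬s ∧ ¬r ∧ ¬t   [De Morgan]
= (¬r ∨ ¬s) ∧ s ∧ ¬r ∧ ¬t   [double negation]
= s ∧ ¬r ∧ ¬t   [simplify]

s ∧ ¬r ∧ ¬t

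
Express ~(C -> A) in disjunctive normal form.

~(C -> A)
= ~(~C | A)   [eliminate ->]
= ~~C & ~A   [De Morgan]
= C & ~A   [double negation]

C & ~A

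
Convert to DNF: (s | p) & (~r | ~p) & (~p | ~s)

(s | p) & (~r | ~p) & (~p | ~s)
≡ (s & ~r & ~p) | (s & ~r & ~s) | (s & ~p & ~p) | (s & ~p & ~s) | (p & ~r & ~p) | (p & ~r & ~s) | (p & ~p & ~p) | (p & ~p & ~s)   [distribute & over |]
≡ (s & ~p) | (p & ~r & ~s)   [simplify]

(s & ~p) | (p & ~r & ~s)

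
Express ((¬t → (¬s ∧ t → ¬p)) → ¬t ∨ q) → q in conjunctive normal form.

t ∨ q

((¬t → (¬s ∧ t → ¬p)) → ¬t ∨ q) → q
⇔ ¬((¬t → (¬s ∧ t → ¬p)) → ¬t ∨ q) ∨ q   [eliminate →]
⇔ ¬(¬(¬t → (¬s ∧ t → ¬p)) ∨ ¬t ∨ q) ∨ q   [eliminate →]
⇔ ¬(¬(¬¬t ∨ (¬s ∧ t → ¬p)) ∨ ¬t ∨ q) ∨ q   [eliminate →]
⇔ ¬(¬(¬¬t ∨ ¬(¬s ∧ t) ∨ ¬p) ∨ ¬t ∨ q) ∨ q   [eliminate →]
⇔ ¬¬(¬¬t ∨ ¬(¬s ∧ t) ∨ ¬p) ∧ ¬¬t ∧ ¬q ∨ q   [De Morgan]
⇔ (¬¬t ∨ ¬(¬s ∧ t) ∨ ¬p) ∧ ¬¬t ∧ ¬q ∨ q   [double negation]
⇔ (t ∨ ¬(¬s ∧ t) ∨ ¬p) ∧ ¬¬t ∧ ¬q ∨ q   [double negation]
⇔ (t ∨ ¬¬s ∨ ¬t ∨ ¬p) ∧ ¬¬t ∧ ¬q ∨ q   [De Morgan]
⇔ (t ∨ s ∨ ¬t ∨ ¬p) ∧ ¬¬t ∧ ¬q ∨ q   [double negation]
⇔ (t ∨ s ∨ ¬t ∨ ¬p) ∧ t ∧ ¬q ∨ q   [double negation]
⇔ (t ∨ s ∨ ¬t ∨ ¬p ∨ q) ∧ (t ∨ q) ∧ (¬q ∨ q)   [distribute ∨ over ∧]
⇔ t ∨ q   [simplify]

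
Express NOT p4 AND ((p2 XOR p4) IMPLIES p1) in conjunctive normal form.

NOT p4 AND ((p2 XOR p4) IMPLIES p1)
≡ NOT p4 AND (NOT (p2 XOR p4) OR p1)
≡ NOT p4 AND (NOT ((p2 OR p4) AND NOT (p2 AND p4)) OR p1)
≡ NOT p4 AND (NOT (p2 OR p4) OR NOT NOT (p2 AND p4) OR p1)
≡ NOT p4 AND ((NOT p2 AND NOT p4) OR NOT NOT (p2 AND p4) OR p1)
≡ NOT p4 AND ((NOT p2 AND NOT p4) OR (p2 AND p4) OR p1)
≡ NOT p4 AND (NOT p2 OR p2 OR p1) AND (NOT p2 OR p4 OR p1) AND (NOT p4 OR p2 OR p1) AND (NOT p4 OR p4 OR p1)
≡ NOT p4 AND (NOT p2 OR p4 OR p1)

NOT p4 AND (NOT p2 OR p4 OR p1)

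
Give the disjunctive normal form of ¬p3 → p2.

p3 ∨ p2

¬p3 → p2
⇔ ¬¬p3 ∨ p2
⇔ p3 ∨ p2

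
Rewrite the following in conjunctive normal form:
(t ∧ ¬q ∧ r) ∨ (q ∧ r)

(t ∧ ¬q ∧ r) ∨ (q ∧ r)
= (t ∨ q) ∧ (t ∨ r) ∧ (¬q ∨ q) ∧ (¬q ∨ r) ∧ (r ∨ q) ∧ (r ∨ r)   [distribute ∨ over ∧]
= (t ∨ q) ∧ r   [simplify]

(t ∨ q) ∧ r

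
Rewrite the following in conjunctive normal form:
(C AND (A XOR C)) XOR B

(C AND (A XOR C)) XOR B
= ((C AND (A XOR C)) OR B) AND NOT (C AND (A XOR C) AND B)   (expand XOR)
= ((C AND (A OR C) AND NOT (A AND C)) OR B) AND NOT (C AND (A XOR C) AND B)   (expand XOR)
= ((C AND (A OR C) AND NOT (A AND C)) OR B) AND NOT (C AND (A OR C) AND NOT (A AND C) AND B)   (expand XOR)
= ((C AND (A OR C) AND (NOT A OR NOT C)) OR B) AND NOT (C AND (A OR C) AND NOT (A AND C) AND B)   (De Morgan)
= ((C AND (A OR C) AND (NOT A OR NOT C)) OR B) AND (NOT C OR NOT (A OR C) OR NOT NOT (A AND C) OR NOT B)   (De Morgan)
= ((C AND (A OR C) AND (NOT A OR NOT C)) OR B) AND (NOT C OR (NOT A AND NOT C) OR NOT NOT (A AND C) OR NOT B)   (De Morgan)
= ((C AND (A OR C) AND (NOT A OR NOT C)) OR B) AND (NOT C OR (NOT A AND NOT C) OR (A AND C) OR NOT B)   (double negation)
= (C OR B) AND (A OR C OR B) AND (NOT A OR NOT C OR B) AND (NOT C OR NOT A OR A OR NOT B) AND (NOT C OR NOT A OR C OR NOT B) AND (NOT C OR NOT C OR A OR NOT B) AND (NOT C OR NOT C OR C OR NOT B)   (distribute OR over AND)
= (C OR B) AND (NOT A OR NOT C OR B) AND (NOT C OR A OR NOT B)   (simplify)

(C OR B) AND (NOT A OR NOT C OR B) AND (NOT C OR A OR NOT B)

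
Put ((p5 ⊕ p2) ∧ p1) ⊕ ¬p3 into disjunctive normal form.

((p5 ⊕ p2) ∧ p1) ⊕ ¬p3
⇔ ((p5 ⊕ p2) ∧ p1 ∧ ¬¬p3) ∨ (¬((p5 ⊕ p2) ∧ p1) ∧ ¬p3)   (expand ⊕)
⇔ (((p5 ∧ ¬p2) ∨ (¬p5 ∧ p2)) ∧ p1 ∧ ¬¬p3) ∨ (¬((p5 ⊕ p2) ∧ p1) ∧ ¬p3)   (expand ⊕)
⇔ (((p5 ∧ ¬p2) ∨ (¬p5 ∧ p2)) ∧ p1 ∧ ¬¬p3) ∨ (¬(((p5 ∧ ¬p2) ∨ (¬p5 ∧ p2)) ∧ p1) ∧ ¬p3)   (expand ⊕)
⇔ (((p5 ∧ ¬p2) ∨ (¬p5 ∧ p2)) ∧ p1 ∧ p3) ∨ (¬(((p5 ∧ ¬p2) ∨ (¬p5 ∧ p2)) ∧ p1) ∧ ¬p3)   (double negation)
⇔ (((p5 ∧ ¬p2) ∨ (¬p5 ∧ p2)) ∧ p1 ∧ p3) ∨ ((¬((p5 ∧ ¬p2) ∨ (¬p5 ∧ p2)) ∨ ¬p1) ∧ ¬p3)   (De Morgan)
⇔ (((p5 ∧ ¬p2) ∨ (¬p5 ∧ p2)) ∧ p1 ∧ p3) ∨ (((¬(p5 ∧ ¬p2) ∧ ¬(¬p5 ∧ p2)) ∨ ¬p1) ∧ ¬p3)   (De Morgan)
⇔ (((p5 ∧ ¬p2) ∨ (¬p5 ∧ p2)) ∧ p1 ∧ p3) ∨ ((((¬p5 ∨ ¬¬p2) ∧ ¬(¬p5 ∧ p2)) ∨ ¬p1) ∧ ¬p3)   (De Morgan)
⇔ (((p5 ∧ ¬p2) ∨ (¬p5 ∧ p2)) ∧ p1 ∧ p3) ∨ ((((¬p5 ∨ p2) ∧ ¬(¬p5 ∧ p2)) ∨ ¬p1) ∧ ¬p3)   (double negation)
⇔ (((p5 ∧ ¬p2) ∨ (¬p5 ∧ p2)) ∧ p1 ∧ p3) ∨ ((((¬p5 ∨ p2) ∧ (¬¬p5 ∨ ¬p2)) ∨ ¬p1) ∧ ¬p3)   (De Morgan)
⇔ (((p5 ∧ ¬p2) ∨ (¬p5 ∧ p2)) ∧ p1 ∧ p3) ∨ ((((¬p5 ∨ p2) ∧ (p5 ∨ ¬p2)) ∨ ¬p1) ∧ ¬p3)   (double negation)
⇔ (p5 ∧ ¬p2 ∧ p1 ∧ p3) ∨ (¬p5 ∧ p2 ∧ p1 ∧ p3) ∨ (¬p5 ∧ p5 ∧ ¬p3) ∨ (¬p5 ∧ ¬p2 ∧ ¬p3) ∨ (p2 ∧ p5 ∧ ¬p3) ∨ (p2 ∧ ¬p2 ∧ ¬p3) ∨ (¬p1 ∧ ¬p3)   (distribute ∧ over ∨)
⇔ (p5 ∧ ¬p2 ∧ p1 ∧ p3) ∨ (¬p5 ∧ p2 ∧ p1 ∧ p3) ∨ (¬p5 ∧ ¬p2 ∧ ¬p3) ∨ (p2 ∧ p5 ∧ ¬p3) ∨ (¬p1 ∧ ¬p3)   (simplify)

(p5 ∧ ¬p2 ∧ p1 ∧ p3) ∨ (¬p5 ∧ p2 ∧ p1 ∧ p3) ∨ (¬p5 ∧ ¬p2 ∧ ¬p3) ∨ (p2 ∧ p5 ∧ ¬p3) ∨ (¬p1 ∧ ¬p3)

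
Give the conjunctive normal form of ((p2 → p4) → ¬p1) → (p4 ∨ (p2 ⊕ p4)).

((p2 → p4) → ¬p1) → (p4 ∨ (p2 ⊕ p4))
≡ ¬((p2 → p4) → ¬p1) ∨ p4 ∨ (p2 ⊕ p4)   [eliminate →]
≡ ¬(¬(p2 → p4) ∨ ¬p1) ∨ p4 ∨ (p2 ⊕ p4)   [eliminate →]
≡ ¬(¬(¬p2 ∨ p4) ∨ ¬p1) ∨ p4 ∨ (p2 ⊕ p4)   [eliminate →]
≡ ¬(¬(¬p2 ∨ p4) ∨ ¬p1) ∨ p4 ∨ ((p2 ∨ p4) ∧ ¬(p2 ∧ p4))   [expand ⊕]
≡ (¬¬(¬p2 ∨ p4) ∧ ¬¬p1) ∨ p4 ∨ ((p2 ∨ p4) ∧ ¬(p2 ∧ p4))   [De Morgan]
≡ ((¬p2 ∨ p4) ∧ ¬¬p1) ∨ p4 ∨ ((p2 ∨ p4) ∧ ¬(p2 ∧ p4))   [double negation]
≡ ((¬p2 ∨ p4) ∧ p1) ∨ p4 ∨ ((p2 ∨ p4) ∧ ¬(p2 ∧ p4))   [double negation]
≡ ((¬p2 ∨ p4) ∧ p1) ∨ p4 ∨ ((p2 ∨ p4) ∧ (¬p2 ∨ ¬p4))   [De Morgan]
≡ (¬p2 ∨ p4 ∨ p4 ∨ p2 ∨ p4) ∧ (¬p2 ∨ p4 ∨ p4 ∨ ¬p2 ∨ ¬p4) ∧ (p1 ∨ p4 ∨ p2 ∨ p4) ∧ (p1 ∨ p4 ∨ ¬p2 ∨ ¬p4)   [distribute ∨ over ∧]
≡ p1 ∨ p4 ∨ p2   [simplify]

p1 ∨ p4 ∨ p2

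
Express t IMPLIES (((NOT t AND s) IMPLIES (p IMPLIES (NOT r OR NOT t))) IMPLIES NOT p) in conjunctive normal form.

NOT t OR NOT p

t IMPLIES (((NOT t AND s) IMPLIES (p IMPLIES (NOT r OR NOT t))) IMPLIES NOT p)
≡ NOT t OR (((NOT t AND s) IMPLIES (p IMPLIES (NOT r OR NOT t))) IMPLIES NOT p)   — eliminate IMPLIES
≡ NOT t OR NOT ((NOT t AND s) IMPLIES (p IMPLIES (NOT r OR NOT t))) OR NOT p   — eliminate IMPLIES
≡ NOT t OR NOT (NOT (NOT t AND s) OR (p IMPLIES (NOT r OR NOT t))) OR NOT p   — eliminate IMPLIES
≡ NOT t OR NOT (NOT (NOT t AND s) OR NOT p OR NOT r OR NOT t) OR NOT p   — eliminate IMPLIES
≡ NOT t OR (NOT NOT (NOT t AND s) AND NOT NOT p AND NOT NOT r AND NOT NOT t) OR NOT p   — De Morgan
≡ NOT t OR (NOT t AND s AND NOT NOT p AND NOT NOT r AND NOT NOT t) OR NOT p   — double negation
≡ NOT t OR (NOT t AND s AND p AND NOT NOT r AND NOT NOT t) OR NOT p   — double negation
≡ NOT t OR (NOT t AND s AND p AND r AND NOT NOT t) OR NOT p   — double negation
≡ NOT t OR (NOT t AND s AND p AND r AND t) OR NOT p   — double negation
≡ (NOT t OR NOT t OR NOT p) AND (NOT t OR s OR NOT p) AND (NOT t OR p OR NOT p) AND (NOT t OR r OR NOT p) AND (NOT t OR t OR NOT p)   — distribute OR over AND
≡ NOT t OR NOT p   — simplify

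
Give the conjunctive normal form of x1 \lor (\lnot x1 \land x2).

x1 \lor (\lnot x1 \land x2)
≡ (x1 \lor \lnot x1) \land (x1 \lor x2)
≡ x1 \lor x2

x1 \lor x2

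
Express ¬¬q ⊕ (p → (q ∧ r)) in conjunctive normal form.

¬¬q ⊕ (p → (q ∧ r))
≡ (¬¬q ∨ (p → (q ∧ r))) ∧ ¬(¬¬q ∧ (p → (q ∧ r)))   — expand ⊕
≡ (¬¬q ∨ ¬p ∨ (q ∧ r)) ∧ ¬(¬¬q ∧ (p → (q ∧ r)))   — eliminate →
≡ (¬¬q ∨ ¬p ∨ (q ∧ r)) ∧ ¬(¬¬q ∧ (¬p ∨ (q ∧ r)))   — eliminate →
≡ (q ∨ ¬p ∨ (q ∧ r)) ∧ ¬(¬¬q ∧ (¬p ∨ (q ∧ r)))   — double negation
≡ (q ∨ ¬p ∨ (q ∧ r)) ∧ (¬¬¬q ∨ ¬(¬p ∨ (q ∧ r)))   — De Morgan
≡ (q ∨ ¬p ∨ (q ∧ r)) ∧ (¬q ∨ ¬(¬p ∨ (q ∧ r)))   — double negation
≡ (q ∨ ¬p ∨ (q ∧ r)) ∧ (¬q ∨ (¬¬p ∧ ¬(q ∧ r)))   — De Morgan
≡ (q ∨ ¬p ∨ (q ∧ r)) ∧ (¬q ∨ (p ∧ ¬(q ∧ r)))   — double negation
≡ (q ∨ ¬p ∨ (q ∧ r)) ∧ (¬q ∨ (p ∧ (¬q ∨ ¬r)))   — De Morgan
≡ (q ∨ ¬p ∨ q) ∧ (q ∨ ¬p ∨ r) ∧ (¬q ∨ p) ∧ (¬q ∨ ¬q ∨ ¬r)   — distribute ∨ over ∧
≡ (q ∨ ¬p) ∧ (¬q ∨ p) ∧ (¬q ∨ ¬r)   — simplify

(q ∨ ¬p) ∧ (¬q ∨ p) ∧ (¬q ∨ ¬r)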